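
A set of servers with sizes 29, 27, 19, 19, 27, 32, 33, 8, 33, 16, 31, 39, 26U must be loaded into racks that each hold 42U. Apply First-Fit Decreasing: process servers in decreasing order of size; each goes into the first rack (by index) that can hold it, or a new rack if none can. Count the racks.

Sorted descending: 39, 33, 33, 32, 31, 29, 27, 27, 26, 19, 19, 16, 8.
Put 39U in rack 1; 3U remain.
Put 33U in rack 2; 9U remain.
Put 33U in rack 3; 9U remain.
Put 32U in rack 4; 10U remain.
Put 31U in rack 5; 11U remain.
Put 29U in rack 6; 13U remain.
Put 27U in rack 7; 15U remain.
Put 27U in rack 8; 15U remain.
Put 26U in rack 9; 16U remain.
Put 19U in rack 10; 23U remain.
Put 19U in rack 10; 4U remain.
Put 16U in rack 9; 0U remain.
Put 8U in rack 2; 1U remain.
Final racks: [39] [33,8] [33] [32] [31] [29] [27] [27] [26,16] [19,19].

10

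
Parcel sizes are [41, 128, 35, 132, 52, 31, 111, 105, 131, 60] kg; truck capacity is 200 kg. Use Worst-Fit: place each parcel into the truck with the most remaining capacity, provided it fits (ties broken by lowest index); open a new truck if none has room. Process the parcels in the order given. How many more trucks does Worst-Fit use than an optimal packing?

Worst-Fit: [41,128] [35,132] [52,31,111] [105,60] [131] → 5 trucks.
Total size 826 kg; any packing needs at least ⌈826/200⌉ = 5 trucks.
So 5 is already optimal.

0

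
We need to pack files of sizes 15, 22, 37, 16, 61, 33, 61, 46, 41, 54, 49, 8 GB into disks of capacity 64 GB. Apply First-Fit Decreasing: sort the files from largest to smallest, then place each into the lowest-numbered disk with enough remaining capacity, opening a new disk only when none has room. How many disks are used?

Sorted descending: 61, 61, 54, 49, 46, 41, 37, 33, 22, 16, 15, 8.
disk 1: place 61 GB, 3 GB left
disk 2: place 61 GB, 3 GB left
disk 3: place 54 GB, 10 GB left
disk 4: place 49 GB, 15 GB left
disk 5: place 46 GB, 18 GB left
disk 6: place 41 GB, 23 GB left
disk 7: place 37 GB, 27 GB left
disk 8: place 33 GB, 31 GB left
disk 6: place 22 GB, 1 GB left
disk 5: place 16 GB, 2 GB left
disk 4: place 15 GB, 0 GB left
disk 3: place 8 GB, 2 GB left

8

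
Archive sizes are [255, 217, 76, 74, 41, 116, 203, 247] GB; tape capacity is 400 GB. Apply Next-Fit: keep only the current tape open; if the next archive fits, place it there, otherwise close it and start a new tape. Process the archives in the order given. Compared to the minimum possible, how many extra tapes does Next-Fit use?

0

Next-Fit: [255] [217,76,74] [41,116,203] [247] → 4 tapes.
Total size 1229 GB; any packing needs at least ⌈1229/400⌉ = 4 tapes.
So 4 is already optimal.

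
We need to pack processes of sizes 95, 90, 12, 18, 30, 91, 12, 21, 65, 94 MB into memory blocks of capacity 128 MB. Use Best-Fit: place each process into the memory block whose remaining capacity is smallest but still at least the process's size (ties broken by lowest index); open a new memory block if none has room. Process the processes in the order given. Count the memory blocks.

5 memory blocks

Put 95 MB in memory block 1; 33 MB remain.
Put 90 MB in memory block 2; 38 MB remain.
Put 12 MB in memory block 1; 21 MB remain.
Put 18 MB in memory block 1; 3 MB remain.
Put 30 MB in memory block 2; 8 MB remain.
Put 91 MB in memory block 3; 37 MB remain.
Put 12 MB in memory block 3; 25 MB remain.
Put 21 MB in memory block 3; 4 MB remain.
Put 65 MB in memory block 4; 63 MB remain.
Put 94 MB in memory block 5; 34 MB remain.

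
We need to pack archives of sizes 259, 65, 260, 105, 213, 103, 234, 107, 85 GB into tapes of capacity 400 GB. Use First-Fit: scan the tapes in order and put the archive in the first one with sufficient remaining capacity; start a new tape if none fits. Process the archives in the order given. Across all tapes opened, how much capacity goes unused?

569

tape 1: place 259 GB, 141 GB left
tape 1: place 65 GB, 76 GB left
tape 2: place 260 GB, 140 GB left
tape 2: place 105 GB, 35 GB left
tape 3: place 213 GB, 187 GB left
tape 3: place 103 GB, 84 GB left
tape 4: place 234 GB, 166 GB left
tape 4: place 107 GB, 59 GB left
tape 5: place 85 GB, 315 GB left
5 tapes × 400 GB = 2000 GB; used 1431 GB; unused 569 GB.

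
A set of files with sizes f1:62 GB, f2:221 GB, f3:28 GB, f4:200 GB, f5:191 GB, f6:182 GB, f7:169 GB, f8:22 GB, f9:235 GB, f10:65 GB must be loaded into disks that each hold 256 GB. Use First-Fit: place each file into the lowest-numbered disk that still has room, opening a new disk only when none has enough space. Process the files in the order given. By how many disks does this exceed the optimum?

First-Fit: [62,28,22,65] [221] [200] [191] [182] [169] [235] → 7 disks.
Total size 1375 GB; any packing needs at least ⌈1375/256⌉ = 6 disks.
An optimal packing achieves that bound: [235] [221,28] [200,22] [191,65] [182,62] [169] → 6 disks.
Excess: 7 − 6 = 1.

1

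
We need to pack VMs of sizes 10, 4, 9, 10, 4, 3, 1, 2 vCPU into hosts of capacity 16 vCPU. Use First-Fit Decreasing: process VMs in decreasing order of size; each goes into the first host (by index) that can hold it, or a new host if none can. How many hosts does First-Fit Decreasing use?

3

Sorted descending: 10, 10, 9, 4, 4, 3, 2, 1.
host 1: place 10 vCPU, 6 vCPU left
host 2: place 10 vCPU, 6 vCPU left
host 3: place 9 vCPU, 7 vCPU left
host 1: place 4 vCPU, 2 vCPU left
host 2: place 4 vCPU, 2 vCPU left
host 3: place 3 vCPU, 4 vCPU left
host 1: place 2 vCPU, 0 vCPU left
host 2: place 1 vCPU, 1 vCPU left
Final hosts: [10,4,2] [10,4,1] [9,3].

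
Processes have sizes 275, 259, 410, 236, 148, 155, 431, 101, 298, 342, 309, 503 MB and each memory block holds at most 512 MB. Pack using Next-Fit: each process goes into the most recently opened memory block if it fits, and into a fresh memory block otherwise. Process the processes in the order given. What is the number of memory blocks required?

10

Put 275 MB in memory block 1; 237 MB remain.
Put 259 MB in memory block 2; 253 MB remain.
Put 410 MB in memory block 3; 102 MB remain.
Put 236 MB in memory block 4; 276 MB remain.
Put 148 MB in memory block 4; 128 MB remain.
Put 155 MB in memory block 5; 357 MB remain.
Put 431 MB in memory block 6; 81 MB remain.
Put 101 MB in memory block 7; 411 MB remain.
Put 298 MB in memory block 7; 113 MB remain.
Put 342 MB in memory block 8; 170 MB remain.
Put 309 MB in memory block 9; 203 MB remain.
Put 503 MB in memory block 10; 9 MB remain.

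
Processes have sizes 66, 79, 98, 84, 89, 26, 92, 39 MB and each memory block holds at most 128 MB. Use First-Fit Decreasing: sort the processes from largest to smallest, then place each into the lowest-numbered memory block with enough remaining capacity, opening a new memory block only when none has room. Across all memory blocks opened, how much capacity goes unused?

195

Sorted descending: 98, 92, 89, 84, 79, 66, 39, 26.
memory block 1: place 98 MB, 30 MB left
memory block 2: place 92 MB, 36 MB left
memory block 3: place 89 MB, 39 MB left
memory block 4: place 84 MB, 44 MB left
memory block 5: place 79 MB, 49 MB left
memory block 6: place 66 MB, 62 MB left
memory block 3: place 39 MB, 0 MB left
memory block 1: place 26 MB, 4 MB left
6 memory blocks × 128 MB = 768 MB; used 573 MB; unused 195 MB.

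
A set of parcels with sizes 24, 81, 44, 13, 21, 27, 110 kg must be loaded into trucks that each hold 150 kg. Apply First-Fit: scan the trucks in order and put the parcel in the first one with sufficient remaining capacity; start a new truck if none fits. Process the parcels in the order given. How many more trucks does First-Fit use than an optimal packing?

0

First-Fit: [24,81,44] [13,21,27] [110] → 3 trucks.
Total size 320 kg; any packing needs at least ⌈320/150⌉ = 3 trucks.
So 3 is already optimal.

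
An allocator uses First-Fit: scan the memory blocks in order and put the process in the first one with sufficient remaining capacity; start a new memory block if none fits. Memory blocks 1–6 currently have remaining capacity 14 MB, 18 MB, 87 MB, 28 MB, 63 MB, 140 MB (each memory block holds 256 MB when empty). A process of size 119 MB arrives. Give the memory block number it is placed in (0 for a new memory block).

6

Memory blocks with room: memory block 6 (140 MB).
The first with room is memory block 6.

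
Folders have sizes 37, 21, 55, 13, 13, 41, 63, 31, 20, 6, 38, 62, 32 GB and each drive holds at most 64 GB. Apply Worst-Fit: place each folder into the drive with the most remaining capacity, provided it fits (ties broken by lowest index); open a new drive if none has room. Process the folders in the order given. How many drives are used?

37 GB → drive 1 (remaining 27 GB)
21 GB → drive 1 (remaining 6 GB)
55 GB → drive 2 (remaining 9 GB)
13 GB → drive 3 (remaining 51 GB)
13 GB → drive 3 (remaining 38 GB)
41 GB → drive 4 (remaining 23 GB)
63 GB → drive 5 (remaining 1 GB)
31 GB → drive 3 (remaining 7 GB)
20 GB → drive 4 (remaining 3 GB)
6 GB → drive 2 (remaining 3 GB)
38 GB → drive 6 (remaining 26 GB)
62 GB → drive 7 (remaining 2 GB)
32 GB → drive 8 (remaining 32 GB)
Final drives: [37,21] [55,6] [13,13,31] [41,20] [63] [38] [62] [32].

8 drives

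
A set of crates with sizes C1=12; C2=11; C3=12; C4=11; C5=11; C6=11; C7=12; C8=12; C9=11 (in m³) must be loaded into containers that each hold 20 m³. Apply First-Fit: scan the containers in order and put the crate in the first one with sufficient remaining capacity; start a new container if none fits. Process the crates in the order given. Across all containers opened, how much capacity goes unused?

Put C1 (12 m³) in container 1; 8 m³ remain.
Put C2 (11 m³) in container 2; 9 m³ remain.
Put C3 (12 m³) in container 3; 8 m³ remain.
Put C4 (11 m³) in container 4; 9 m³ remain.
Put C5 (11 m³) in container 5; 9 m³ remain.
Put C6 (11 m³) in container 6; 9 m³ remain.
Put C7 (12 m³) in container 7; 8 m³ remain.
Put C8 (12 m³) in container 8; 8 m³ remain.
Put C9 (11 m³) in container 9; 9 m³ remain.
9 containers × 20 m³ = 180 m³; used 103 m³; unused 77 m³.

77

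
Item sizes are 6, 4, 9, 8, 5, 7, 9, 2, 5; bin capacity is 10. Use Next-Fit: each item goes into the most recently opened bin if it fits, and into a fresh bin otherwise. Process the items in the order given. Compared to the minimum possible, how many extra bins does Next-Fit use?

Next-Fit: [6,4] [9] [8] [5] [7] [9] [2,5] → 7 bins.
Total size 55; any packing needs at least ⌈55/10⌉ = 6 bins.
An optimal packing achieves that bound: [9] [9] [8,2] [7] [6,4] [5,5] → 6 bins.
Excess: 7 − 6 = 1.

1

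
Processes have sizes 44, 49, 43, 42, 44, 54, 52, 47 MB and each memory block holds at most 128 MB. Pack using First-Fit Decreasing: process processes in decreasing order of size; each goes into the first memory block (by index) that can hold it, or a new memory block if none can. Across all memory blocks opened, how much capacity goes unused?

Sorted descending: 54, 52, 49, 47, 44, 44, 43, 42.
54 MB → memory block 1 (remaining 74 MB)
52 MB → memory block 1 (remaining 22 MB)
49 MB → memory block 2 (remaining 79 MB)
47 MB → memory block 2 (remaining 32 MB)
44 MB → memory block 3 (remaining 84 MB)
44 MB → memory block 3 (remaining 40 MB)
43 MB → memory block 4 (remaining 85 MB)
42 MB → memory block 4 (remaining 43 MB)
4 memory blocks × 128 MB = 512 MB; used 375 MB; unused 137 MB.

137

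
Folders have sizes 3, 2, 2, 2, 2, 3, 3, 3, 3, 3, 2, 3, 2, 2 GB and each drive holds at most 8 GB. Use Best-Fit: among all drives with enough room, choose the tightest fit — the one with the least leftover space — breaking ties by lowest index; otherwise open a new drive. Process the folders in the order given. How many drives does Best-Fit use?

5

drive 1: place 3 GB, 5 GB left
drive 1: place 2 GB, 3 GB left
drive 1: place 2 GB, 1 GB left
drive 2: place 2 GB, 6 GB left
drive 2: place 2 GB, 4 GB left
drive 2: place 3 GB, 1 GB left
drive 3: place 3 GB, 5 GB left
drive 3: place 3 GB, 2 GB left
drive 4: place 3 GB, 5 GB left
drive 4: place 3 GB, 2 GB left
drive 3: place 2 GB, 0 GB left
drive 5: place 3 GB, 5 GB left
drive 4: place 2 GB, 0 GB left
drive 5: place 2 GB, 3 GB left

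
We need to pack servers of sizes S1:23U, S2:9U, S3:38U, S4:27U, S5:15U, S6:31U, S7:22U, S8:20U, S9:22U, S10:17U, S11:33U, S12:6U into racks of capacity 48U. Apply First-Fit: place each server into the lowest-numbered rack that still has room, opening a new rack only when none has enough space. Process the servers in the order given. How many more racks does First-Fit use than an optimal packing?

First-Fit: [23,9,15] [38,6] [27,20] [31,17] [22,22] [33] → 6 racks.
Total size 263U; any packing needs at least ⌈263/48⌉ = 6 racks.
So 6 is already optimal.

0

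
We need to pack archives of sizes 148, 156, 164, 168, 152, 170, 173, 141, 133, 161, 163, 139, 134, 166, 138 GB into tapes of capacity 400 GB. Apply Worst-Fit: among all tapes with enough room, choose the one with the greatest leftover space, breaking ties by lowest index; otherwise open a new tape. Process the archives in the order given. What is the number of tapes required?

8 tapes

148 GB → tape 1 (remaining 252 GB)
156 GB → tape 1 (remaining 96 GB)
164 GB → tape 2 (remaining 236 GB)
168 GB → tape 2 (remaining 68 GB)
152 GB → tape 3 (remaining 248 GB)
170 GB → tape 3 (remaining 78 GB)
173 GB → tape 4 (remaining 227 GB)
141 GB → tape 4 (remaining 86 GB)
133 GB → tape 5 (remaining 267 GB)
161 GB → tape 5 (remaining 106 GB)
163 GB → tape 6 (remaining 237 GB)
139 GB → tape 6 (remaining 98 GB)
134 GB → tape 7 (remaining 266 GB)
166 GB → tape 7 (remaining 100 GB)
138 GB → tape 8 (remaining 262 GB)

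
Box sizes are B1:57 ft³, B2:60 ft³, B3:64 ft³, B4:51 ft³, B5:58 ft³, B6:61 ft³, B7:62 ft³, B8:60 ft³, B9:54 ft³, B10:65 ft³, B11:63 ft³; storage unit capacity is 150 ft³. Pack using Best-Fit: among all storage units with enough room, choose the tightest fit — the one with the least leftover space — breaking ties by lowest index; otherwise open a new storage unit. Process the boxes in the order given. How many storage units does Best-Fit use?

6

B1 (57 ft³) → storage unit 1 (remaining 93 ft³)
B2 (60 ft³) → storage unit 1 (remaining 33 ft³)
B3 (64 ft³) → storage unit 2 (remaining 86 ft³)
B4 (51 ft³) → storage unit 2 (remaining 35 ft³)
B5 (58 ft³) → storage unit 3 (remaining 92 ft³)
B6 (61 ft³) → storage unit 3 (remaining 31 ft³)
B7 (62 ft³) → storage unit 4 (remaining 88 ft³)
B8 (60 ft³) → storage unit 4 (remaining 28 ft³)
B9 (54 ft³) → storage unit 5 (remaining 96 ft³)
B10 (65 ft³) → storage unit 5 (remaining 31 ft³)
B11 (63 ft³) → storage unit 6 (remaining 87 ft³)
Final storage units: [57,60] [64,51] [58,61] [62,60] [54,65] [63].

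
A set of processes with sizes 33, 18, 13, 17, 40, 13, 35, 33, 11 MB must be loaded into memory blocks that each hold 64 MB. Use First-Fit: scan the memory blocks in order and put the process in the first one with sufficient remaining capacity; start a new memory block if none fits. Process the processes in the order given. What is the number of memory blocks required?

memory block 1: place 33 MB, 31 MB left
memory block 1: place 18 MB, 13 MB left
memory block 1: place 13 MB, 0 MB left
memory block 2: place 17 MB, 47 MB left
memory block 2: place 40 MB, 7 MB left
memory block 3: place 13 MB, 51 MB left
memory block 3: place 35 MB, 16 MB left
memory block 4: place 33 MB, 31 MB left
memory block 3: place 11 MB, 5 MB left
Final memory blocks: [33,18,13] [17,40] [13,35,11] [33].

4 memory blocks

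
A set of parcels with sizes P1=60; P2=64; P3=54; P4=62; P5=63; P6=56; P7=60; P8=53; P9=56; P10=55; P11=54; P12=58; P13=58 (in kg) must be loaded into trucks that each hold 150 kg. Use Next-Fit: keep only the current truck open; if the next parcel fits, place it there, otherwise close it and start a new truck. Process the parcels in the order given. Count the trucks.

Put P1 (60 kg) in truck 1; 90 kg remain.
Put P2 (64 kg) in truck 1; 26 kg remain.
Put P3 (54 kg) in truck 2; 96 kg remain.
Put P4 (62 kg) in truck 2; 34 kg remain.
Put P5 (63 kg) in truck 3; 87 kg remain.
Put P6 (56 kg) in truck 3; 31 kg remain.
Put P7 (60 kg) in truck 4; 90 kg remain.
Put P8 (53 kg) in truck 4; 37 kg remain.
Put P9 (56 kg) in truck 5; 94 kg remain.
Put P10 (55 kg) in truck 5; 39 kg remain.
Put P11 (54 kg) in truck 6; 96 kg remain.
Put P12 (58 kg) in truck 6; 38 kg remain.
Put P13 (58 kg) in truck 7; 92 kg remain.
Final trucks: [60,64] [54,62] [63,56] [60,53] [56,55] [54,58] [58].

7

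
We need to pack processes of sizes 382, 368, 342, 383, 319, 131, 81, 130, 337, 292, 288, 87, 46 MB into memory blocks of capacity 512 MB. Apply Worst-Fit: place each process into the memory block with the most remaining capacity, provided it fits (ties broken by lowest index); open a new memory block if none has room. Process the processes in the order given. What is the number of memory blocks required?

Put 382 MB in memory block 1; 130 MB remain.
Put 368 MB in memory block 2; 144 MB remain.
Put 342 MB in memory block 3; 170 MB remain.
Put 383 MB in memory block 4; 129 MB remain.
Put 319 MB in memory block 5; 193 MB remain.
Put 131 MB in memory block 5; 62 MB remain.
Put 81 MB in memory block 3; 89 MB remain.
Put 130 MB in memory block 2; 14 MB remain.
Put 337 MB in memory block 6; 175 MB remain.
Put 292 MB in memory block 7; 220 MB remain.
Put 288 MB in memory block 8; 224 MB remain.
Put 87 MB in memory block 8; 137 MB remain.
Put 46 MB in memory block 7; 174 MB remain.
Final memory blocks: [382] [368,130] [342,81] [383] [319,131] [337] [292,46] [288,87].

8 memory blocks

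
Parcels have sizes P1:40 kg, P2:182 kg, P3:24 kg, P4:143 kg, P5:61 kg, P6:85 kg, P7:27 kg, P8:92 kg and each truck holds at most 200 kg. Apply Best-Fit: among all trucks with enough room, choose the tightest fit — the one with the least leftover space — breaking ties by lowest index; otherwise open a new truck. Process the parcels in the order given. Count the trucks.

4

P1 (40 kg) → truck 1 (remaining 160 kg)
P2 (182 kg) → truck 2 (remaining 18 kg)
P3 (24 kg) → truck 1 (remaining 136 kg)
P4 (143 kg) → truck 3 (remaining 57 kg)
P5 (61 kg) → truck 1 (remaining 75 kg)
P6 (85 kg) → truck 4 (remaining 115 kg)
P7 (27 kg) → truck 3 (remaining 30 kg)
P8 (92 kg) → truck 4 (remaining 23 kg)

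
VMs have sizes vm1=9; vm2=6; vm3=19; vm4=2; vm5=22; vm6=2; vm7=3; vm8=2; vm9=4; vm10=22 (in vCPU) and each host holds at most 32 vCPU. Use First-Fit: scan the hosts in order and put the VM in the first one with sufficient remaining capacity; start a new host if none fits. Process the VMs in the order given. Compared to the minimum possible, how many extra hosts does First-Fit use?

1

First-Fit: [9,6,2,2,3,2,4] [19] [22] [22] → 4 hosts.
Total size 91 vCPU; any packing needs at least ⌈91/32⌉ = 3 hosts.
An optimal packing achieves that bound: [22,9] [22,6,4] [19,3,2,2,2] → 3 hosts.
Excess: 4 − 3 = 1.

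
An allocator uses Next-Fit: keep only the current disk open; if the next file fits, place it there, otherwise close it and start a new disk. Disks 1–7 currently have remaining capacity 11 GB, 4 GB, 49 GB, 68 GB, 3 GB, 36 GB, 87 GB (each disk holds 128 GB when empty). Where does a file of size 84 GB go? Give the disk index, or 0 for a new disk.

Next-Fit only looks at disk 7, which has 87 GB free.
84 GB fits there.

7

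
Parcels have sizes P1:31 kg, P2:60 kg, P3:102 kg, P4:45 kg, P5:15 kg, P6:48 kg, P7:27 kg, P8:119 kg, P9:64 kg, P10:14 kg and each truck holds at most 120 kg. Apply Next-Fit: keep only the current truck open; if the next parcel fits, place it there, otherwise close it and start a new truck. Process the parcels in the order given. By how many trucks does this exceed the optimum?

Next-Fit: [31,60] [102] [45,15,48] [27] [119] [64,14] → 6 trucks.
Total size 525 kg; any packing needs at least ⌈525/120⌉ = 5 trucks.
An optimal packing achieves that bound: [119] [102,15] [64,48] [60,45,14] [31,27] → 5 trucks.
Excess: 6 − 5 = 1.

1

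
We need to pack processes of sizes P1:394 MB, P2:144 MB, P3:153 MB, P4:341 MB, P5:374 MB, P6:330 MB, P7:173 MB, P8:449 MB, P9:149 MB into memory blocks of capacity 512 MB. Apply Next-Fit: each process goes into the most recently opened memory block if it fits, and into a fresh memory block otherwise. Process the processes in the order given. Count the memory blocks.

P1 (394 MB) → memory block 1 (remaining 118 MB)
P2 (144 MB) → memory block 2 (remaining 368 MB)
P3 (153 MB) → memory block 2 (remaining 215 MB)
P4 (341 MB) → memory block 3 (remaining 171 MB)
P5 (374 MB) → memory block 4 (remaining 138 MB)
P6 (330 MB) → memory block 5 (remaining 182 MB)
P7 (173 MB) → memory block 5 (remaining 9 MB)
P8 (449 MB) → memory block 6 (remaining 63 MB)
P9 (149 MB) → memory block 7 (remaining 363 MB)

7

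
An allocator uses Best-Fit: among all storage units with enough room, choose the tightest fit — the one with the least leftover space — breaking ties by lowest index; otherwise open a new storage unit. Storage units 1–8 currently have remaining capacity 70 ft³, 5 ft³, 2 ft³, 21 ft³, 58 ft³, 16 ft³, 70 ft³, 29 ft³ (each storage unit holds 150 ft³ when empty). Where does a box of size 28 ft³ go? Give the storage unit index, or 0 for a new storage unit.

Storage units with room: storage unit 1 (70 ft³), storage unit 5 (58 ft³), storage unit 7 (70 ft³), storage unit 8 (29 ft³).
Tightest fit is storage unit 8 with 29 ft³ free.

8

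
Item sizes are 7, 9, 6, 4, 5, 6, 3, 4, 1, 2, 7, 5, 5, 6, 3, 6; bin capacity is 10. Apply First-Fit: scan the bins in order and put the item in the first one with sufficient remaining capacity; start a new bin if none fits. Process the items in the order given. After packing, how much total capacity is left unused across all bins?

11

Put 7 in bin 1; 3 remain.
Put 9 in bin 2; 1 remain.
Put 6 in bin 3; 4 remain.
Put 4 in bin 3; 0 remain.
Put 5 in bin 4; 5 remain.
Put 6 in bin 5; 4 remain.
Put 3 in bin 1; 0 remain.
Put 4 in bin 4; 1 remain.
Put 1 in bin 2; 0 remain.
Put 2 in bin 5; 2 remain.
Put 7 in bin 6; 3 remain.
Put 5 in bin 7; 5 remain.
Put 5 in bin 7; 0 remain.
Put 6 in bin 8; 4 remain.
Put 3 in bin 6; 0 remain.
Put 6 in bin 9; 4 remain.
9 bins × 10 = 90; used 79; unused 11.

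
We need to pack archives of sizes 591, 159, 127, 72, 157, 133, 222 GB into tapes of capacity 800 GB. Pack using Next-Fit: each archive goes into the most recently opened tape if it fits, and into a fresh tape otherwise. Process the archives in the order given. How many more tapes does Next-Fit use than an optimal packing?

0

Next-Fit: [591,159] [127,72,157,133,222] → 2 tapes.
Total size 1461 GB; any packing needs at least ⌈1461/800⌉ = 2 tapes.
So 2 is already optimal.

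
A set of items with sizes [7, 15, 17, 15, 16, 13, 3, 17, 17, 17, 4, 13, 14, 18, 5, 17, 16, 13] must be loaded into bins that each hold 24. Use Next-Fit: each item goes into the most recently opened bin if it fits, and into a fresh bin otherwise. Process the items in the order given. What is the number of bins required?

14 bins

Put 7 in bin 1; 17 remain.
Put 15 in bin 1; 2 remain.
Put 17 in bin 2; 7 remain.
Put 15 in bin 3; 9 remain.
Put 16 in bin 4; 8 remain.
Put 13 in bin 5; 11 remain.
Put 3 in bin 5; 8 remain.
Put 17 in bin 6; 7 remain.
Put 17 in bin 7; 7 remain.
Put 17 in bin 8; 7 remain.
Put 4 in bin 8; 3 remain.
Put 13 in bin 9; 11 remain.
Put 14 in bin 10; 10 remain.
Put 18 in bin 11; 6 remain.
Put 5 in bin 11; 1 remain.
Put 17 in bin 12; 7 remain.
Put 16 in bin 13; 8 remain.
Put 13 in bin 14; 11 remain.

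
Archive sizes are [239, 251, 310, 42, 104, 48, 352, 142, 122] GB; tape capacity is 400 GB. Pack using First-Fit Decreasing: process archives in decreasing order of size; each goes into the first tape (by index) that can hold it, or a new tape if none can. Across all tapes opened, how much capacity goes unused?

390

Sorted descending: 352, 310, 251, 239, 142, 122, 104, 48, 42.
352 GB → tape 1 (remaining 48 GB)
310 GB → tape 2 (remaining 90 GB)
251 GB → tape 3 (remaining 149 GB)
239 GB → tape 4 (remaining 161 GB)
142 GB → tape 3 (remaining 7 GB)
122 GB → tape 4 (remaining 39 GB)
104 GB → tape 5 (remaining 296 GB)
48 GB → tape 1 (remaining 0 GB)
42 GB → tape 2 (remaining 48 GB)
5 tapes × 400 GB = 2000 GB; used 1610 GB; unused 390 GB.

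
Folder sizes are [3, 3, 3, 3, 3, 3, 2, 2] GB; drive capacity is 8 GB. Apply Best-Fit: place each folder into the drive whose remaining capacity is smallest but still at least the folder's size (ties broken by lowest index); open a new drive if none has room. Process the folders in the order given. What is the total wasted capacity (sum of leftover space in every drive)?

Put 3 GB in drive 1; 5 GB remain.
Put 3 GB in drive 1; 2 GB remain.
Put 3 GB in drive 2; 5 GB remain.
Put 3 GB in drive 2; 2 GB remain.
Put 3 GB in drive 3; 5 GB remain.
Put 3 GB in drive 3; 2 GB remain.
Put 2 GB in drive 1; 0 GB remain.
Put 2 GB in drive 2; 0 GB remain.
3 drives × 8 GB = 24 GB; used 22 GB; unused 2 GB.

2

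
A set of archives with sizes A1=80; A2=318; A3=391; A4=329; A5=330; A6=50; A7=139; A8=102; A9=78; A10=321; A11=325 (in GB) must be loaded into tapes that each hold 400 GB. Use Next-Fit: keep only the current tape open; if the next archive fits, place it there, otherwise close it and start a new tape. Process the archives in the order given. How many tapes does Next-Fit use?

Put A1 (80 GB) in tape 1; 320 GB remain.
Put A2 (318 GB) in tape 1; 2 GB remain.
Put A3 (391 GB) in tape 2; 9 GB remain.
Put A4 (329 GB) in tape 3; 71 GB remain.
Put A5 (330 GB) in tape 4; 70 GB remain.
Put A6 (50 GB) in tape 4; 20 GB remain.
Put A7 (139 GB) in tape 5; 261 GB remain.
Put A8 (102 GB) in tape 5; 159 GB remain.
Put A9 (78 GB) in tape 5; 81 GB remain.
Put A10 (321 GB) in tape 6; 79 GB remain.
Put A11 (325 GB) in tape 7; 75 GB remain.

7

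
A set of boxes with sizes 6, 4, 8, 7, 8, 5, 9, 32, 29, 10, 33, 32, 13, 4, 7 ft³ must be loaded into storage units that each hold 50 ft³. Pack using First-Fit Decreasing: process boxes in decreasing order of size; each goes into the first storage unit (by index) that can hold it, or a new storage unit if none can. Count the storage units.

Sorted descending: 33, 32, 32, 29, 13, 10, 9, 8, 8, 7, 7, 6, 5, 4, 4.
Put 33 ft³ in storage unit 1; 17 ft³ remain.
Put 32 ft³ in storage unit 2; 18 ft³ remain.
Put 32 ft³ in storage unit 3; 18 ft³ remain.
Put 29 ft³ in storage unit 4; 21 ft³ remain.
Put 13 ft³ in storage unit 1; 4 ft³ remain.
Put 10 ft³ in storage unit 2; 8 ft³ remain.
Put 9 ft³ in storage unit 3; 9 ft³ remain.
Put 8 ft³ in storage unit 2; 0 ft³ remain.
Put 8 ft³ in storage unit 3; 1 ft³ remain.
Put 7 ft³ in storage unit 4; 14 ft³ remain.
Put 7 ft³ in storage unit 4; 7 ft³ remain.
Put 6 ft³ in storage unit 4; 1 ft³ remain.
Put 5 ft³ in storage unit 5; 45 ft³ remain.
Put 4 ft³ in storage unit 1; 0 ft³ remain.
Put 4 ft³ in storage unit 5; 41 ft³ remain.

5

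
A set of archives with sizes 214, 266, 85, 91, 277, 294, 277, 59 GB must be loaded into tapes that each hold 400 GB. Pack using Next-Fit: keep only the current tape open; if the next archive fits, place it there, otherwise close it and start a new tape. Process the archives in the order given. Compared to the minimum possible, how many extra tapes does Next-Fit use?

0

Next-Fit: [214] [266,85] [91,277] [294] [277,59] → 5 tapes.
5 archives exceed 200 GB (half the capacity), and no two of those can share a tape, so at least 5 tapes are needed.
So 5 is already optimal.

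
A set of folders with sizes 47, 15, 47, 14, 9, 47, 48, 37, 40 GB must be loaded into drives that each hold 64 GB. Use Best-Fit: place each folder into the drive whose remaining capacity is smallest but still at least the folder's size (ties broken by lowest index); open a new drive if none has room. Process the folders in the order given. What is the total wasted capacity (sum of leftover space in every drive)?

Put 47 GB in drive 1; 17 GB remain.
Put 15 GB in drive 1; 2 GB remain.
Put 47 GB in drive 2; 17 GB remain.
Put 14 GB in drive 2; 3 GB remain.
Put 9 GB in drive 3; 55 GB remain.
Put 47 GB in drive 3; 8 GB remain.
Put 48 GB in drive 4; 16 GB remain.
Put 37 GB in drive 5; 27 GB remain.
Put 40 GB in drive 6; 24 GB remain.
6 drives × 64 GB = 384 GB; used 304 GB; unused 80 GB.

80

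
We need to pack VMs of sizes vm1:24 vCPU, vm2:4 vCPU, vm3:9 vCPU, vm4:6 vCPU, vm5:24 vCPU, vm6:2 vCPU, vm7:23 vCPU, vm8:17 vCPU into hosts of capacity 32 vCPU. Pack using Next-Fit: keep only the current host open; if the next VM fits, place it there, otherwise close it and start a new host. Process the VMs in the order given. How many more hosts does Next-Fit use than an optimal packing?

1

Next-Fit: [24,4] [9,6] [24,2] [23] [17] → 5 hosts.
Total size 109 vCPU; any packing needs at least ⌈109/32⌉ = 4 hosts.
An optimal packing achieves that bound: [24,6,2] [24,4] [23,9] [17] → 4 hosts.
Excess: 5 − 4 = 1.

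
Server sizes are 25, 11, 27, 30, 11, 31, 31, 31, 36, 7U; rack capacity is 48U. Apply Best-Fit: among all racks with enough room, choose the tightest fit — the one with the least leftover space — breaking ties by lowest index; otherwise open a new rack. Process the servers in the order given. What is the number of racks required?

7

Put 25U in rack 1; 23U remain.
Put 11U in rack 1; 12U remain.
Put 27U in rack 2; 21U remain.
Put 30U in rack 3; 18U remain.
Put 11U in rack 1; 1U remain.
Put 31U in rack 4; 17U remain.
Put 31U in rack 5; 17U remain.
Put 31U in rack 6; 17U remain.
Put 36U in rack 7; 12U remain.
Put 7U in rack 7; 5U remain.
Final racks: [25,11,11] [27] [30] [31] [31] [31] [36,7].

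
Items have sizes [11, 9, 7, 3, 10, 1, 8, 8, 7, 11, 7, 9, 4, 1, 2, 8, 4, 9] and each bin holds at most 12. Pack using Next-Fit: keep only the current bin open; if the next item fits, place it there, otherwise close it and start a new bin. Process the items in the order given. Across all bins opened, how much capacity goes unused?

11 → bin 1 (remaining 1)
9 → bin 2 (remaining 3)
7 → bin 3 (remaining 5)
3 → bin 3 (remaining 2)
10 → bin 4 (remaining 2)
1 → bin 4 (remaining 1)
8 → bin 5 (remaining 4)
8 → bin 6 (remaining 4)
7 → bin 7 (remaining 5)
11 → bin 8 (remaining 1)
7 → bin 9 (remaining 5)
9 → bin 10 (remaining 3)
4 → bin 11 (remaining 8)
1 → bin 11 (remaining 7)
2 → bin 11 (remaining 5)
8 → bin 12 (remaining 4)
4 → bin 12 (remaining 0)
9 → bin 13 (remaining 3)
13 bins × 12 = 156; used 119; unused 37.

37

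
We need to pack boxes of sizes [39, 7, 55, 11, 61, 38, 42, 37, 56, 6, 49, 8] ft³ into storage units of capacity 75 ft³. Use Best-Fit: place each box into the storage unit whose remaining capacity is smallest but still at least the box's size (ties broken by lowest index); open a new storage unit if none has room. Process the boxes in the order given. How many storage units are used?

7 storage units

39 ft³ → storage unit 1 (remaining 36 ft³)
7 ft³ → storage unit 1 (remaining 29 ft³)
55 ft³ → storage unit 2 (remaining 20 ft³)
11 ft³ → storage unit 2 (remaining 9 ft³)
61 ft³ → storage unit 3 (remaining 14 ft³)
38 ft³ → storage unit 4 (remaining 37 ft³)
42 ft³ → storage unit 5 (remaining 33 ft³)
37 ft³ → storage unit 4 (remaining 0 ft³)
56 ft³ → storage unit 6 (remaining 19 ft³)
6 ft³ → storage unit 2 (remaining 3 ft³)
49 ft³ → storage unit 7 (remaining 26 ft³)
8 ft³ → storage unit 3 (remaining 6 ft³)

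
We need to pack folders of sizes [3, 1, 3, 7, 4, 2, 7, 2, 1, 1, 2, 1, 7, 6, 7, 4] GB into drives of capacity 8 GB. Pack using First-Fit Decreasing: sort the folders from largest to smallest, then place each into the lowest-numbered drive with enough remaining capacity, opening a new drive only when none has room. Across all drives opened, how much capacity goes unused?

Sorted descending: 7, 7, 7, 7, 6, 4, 4, 3, 3, 2, 2, 2, 1, 1, 1, 1.
Put 7 GB in drive 1; 1 GB remain.
Put 7 GB in drive 2; 1 GB remain.
Put 7 GB in drive 3; 1 GB remain.
Put 7 GB in drive 4; 1 GB remain.
Put 6 GB in drive 5; 2 GB remain.
Put 4 GB in drive 6; 4 GB remain.
Put 4 GB in drive 6; 0 GB remain.
Put 3 GB in drive 7; 5 GB remain.
Put 3 GB in drive 7; 2 GB remain.
Put 2 GB in drive 5; 0 GB remain.
Put 2 GB in drive 7; 0 GB remain.
Put 2 GB in drive 8; 6 GB remain.
Put 1 GB in drive 1; 0 GB remain.
Put 1 GB in drive 2; 0 GB remain.
Put 1 GB in drive 3; 0 GB remain.
Put 1 GB in drive 4; 0 GB remain.
8 drives × 8 GB = 64 GB; used 58 GB; unused 6 GB.

6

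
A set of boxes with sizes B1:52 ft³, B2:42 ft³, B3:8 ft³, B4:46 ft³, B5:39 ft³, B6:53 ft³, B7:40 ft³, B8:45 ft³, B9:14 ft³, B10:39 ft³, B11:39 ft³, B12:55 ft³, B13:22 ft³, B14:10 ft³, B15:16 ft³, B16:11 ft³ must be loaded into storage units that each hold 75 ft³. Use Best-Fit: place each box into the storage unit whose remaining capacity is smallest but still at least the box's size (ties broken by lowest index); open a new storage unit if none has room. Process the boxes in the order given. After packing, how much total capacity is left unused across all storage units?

storage unit 1: place B1 (52 ft³), 23 ft³ left
storage unit 2: place B2 (42 ft³), 33 ft³ left
storage unit 1: place B3 (8 ft³), 15 ft³ left
storage unit 3: place B4 (46 ft³), 29 ft³ left
storage unit 4: place B5 (39 ft³), 36 ft³ left
storage unit 5: place B6 (53 ft³), 22 ft³ left
storage unit 6: place B7 (40 ft³), 35 ft³ left
storage unit 7: place B8 (45 ft³), 30 ft³ left
storage unit 1: place B9 (14 ft³), 1 ft³ left
storage unit 8: place B10 (39 ft³), 36 ft³ left
storage unit 9: place B11 (39 ft³), 36 ft³ left
storage unit 10: place B12 (55 ft³), 20 ft³ left
storage unit 5: place B13 (22 ft³), 0 ft³ left
storage unit 10: place B14 (10 ft³), 10 ft³ left
storage unit 3: place B15 (16 ft³), 13 ft³ left
storage unit 3: place B16 (11 ft³), 2 ft³ left
10 storage units × 75 ft³ = 750 ft³; used 531 ft³; unused 219 ft³.

219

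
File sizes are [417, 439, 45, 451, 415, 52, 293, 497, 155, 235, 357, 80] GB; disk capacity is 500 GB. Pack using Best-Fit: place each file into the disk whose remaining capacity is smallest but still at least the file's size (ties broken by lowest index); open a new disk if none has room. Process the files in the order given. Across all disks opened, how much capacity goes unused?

564

Put 417 GB in disk 1; 83 GB remain.
Put 439 GB in disk 2; 61 GB remain.
Put 45 GB in disk 2; 16 GB remain.
Put 451 GB in disk 3; 49 GB remain.
Put 415 GB in disk 4; 85 GB remain.
Put 52 GB in disk 1; 31 GB remain.
Put 293 GB in disk 5; 207 GB remain.
Put 497 GB in disk 6; 3 GB remain.
Put 155 GB in disk 5; 52 GB remain.
Put 235 GB in disk 7; 265 GB remain.
Put 357 GB in disk 8; 143 GB remain.
Put 80 GB in disk 4; 5 GB remain.
8 disks × 500 GB = 4000 GB; used 3436 GB; unused 564 GB.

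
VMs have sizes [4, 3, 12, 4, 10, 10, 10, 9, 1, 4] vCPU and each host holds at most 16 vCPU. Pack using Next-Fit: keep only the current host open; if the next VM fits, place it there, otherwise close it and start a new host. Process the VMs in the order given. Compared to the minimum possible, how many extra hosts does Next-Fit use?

1

Next-Fit: [4,3] [12,4] [10] [10] [10] [9,1,4] → 6 hosts.
Total size 67 vCPU; any packing needs at least ⌈67/16⌉ = 5 hosts.
An optimal packing achieves that bound: [12,4] [10,4,1] [10,4] [10,3] [9] → 5 hosts.
Excess: 6 − 5 = 1.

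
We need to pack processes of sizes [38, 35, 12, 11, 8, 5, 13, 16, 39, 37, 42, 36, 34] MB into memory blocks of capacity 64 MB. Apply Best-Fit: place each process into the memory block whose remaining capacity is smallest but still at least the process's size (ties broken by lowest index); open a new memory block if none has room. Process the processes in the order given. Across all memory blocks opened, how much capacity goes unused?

122

memory block 1: place 38 MB, 26 MB left
memory block 2: place 35 MB, 29 MB left
memory block 1: place 12 MB, 14 MB left
memory block 1: place 11 MB, 3 MB left
memory block 2: place 8 MB, 21 MB left
memory block 2: place 5 MB, 16 MB left
memory block 2: place 13 MB, 3 MB left
memory block 3: place 16 MB, 48 MB left
memory block 3: place 39 MB, 9 MB left
memory block 4: place 37 MB, 27 MB left
memory block 5: place 42 MB, 22 MB left
memory block 6: place 36 MB, 28 MB left
memory block 7: place 34 MB, 30 MB left
7 memory blocks × 64 MB = 448 MB; used 326 MB; unused 122 MB.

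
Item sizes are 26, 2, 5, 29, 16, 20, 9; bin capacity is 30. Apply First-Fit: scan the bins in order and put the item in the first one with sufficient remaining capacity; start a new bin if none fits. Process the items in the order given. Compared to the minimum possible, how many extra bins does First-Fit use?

First-Fit: [26,2] [5,16,9] [29] [20] → 4 bins.
Total size 107; any packing needs at least ⌈107/30⌉ = 4 bins.
So 4 is already optimal.

0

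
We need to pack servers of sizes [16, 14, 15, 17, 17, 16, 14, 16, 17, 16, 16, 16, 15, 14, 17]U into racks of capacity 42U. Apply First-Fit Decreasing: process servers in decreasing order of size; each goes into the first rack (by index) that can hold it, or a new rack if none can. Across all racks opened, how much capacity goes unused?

58

Sorted descending: 17, 17, 17, 17, 16, 16, 16, 16, 16, 16, 15, 15, 14, 14, 14.
17U → rack 1 (remaining 25U)
17U → rack 1 (remaining 8U)
17U → rack 2 (remaining 25U)
17U → rack 2 (remaining 8U)
16U → rack 3 (remaining 26U)
16U → rack 3 (remaining 10U)
16U → rack 4 (remaining 26U)
16U → rack 4 (remaining 10U)
16U → rack 5 (remaining 26U)
16U → rack 5 (remaining 10U)
15U → rack 6 (remaining 27U)
15U → rack 6 (remaining 12U)
14U → rack 7 (remaining 28U)
14U → rack 7 (remaining 14U)
14U → rack 7 (remaining 0U)
7 racks × 42U = 294U; used 236U; unused 58U.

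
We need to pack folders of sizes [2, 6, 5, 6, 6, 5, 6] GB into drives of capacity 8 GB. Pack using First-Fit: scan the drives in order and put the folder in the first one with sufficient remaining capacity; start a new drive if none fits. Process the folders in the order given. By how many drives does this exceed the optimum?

First-Fit: [2,6] [5] [6] [6] [5] [6] → 6 drives.
6 folders exceed 4 GB (half the capacity), and no two of those can share a drive, so at least 6 drives are needed.
So 6 is already optimal.

0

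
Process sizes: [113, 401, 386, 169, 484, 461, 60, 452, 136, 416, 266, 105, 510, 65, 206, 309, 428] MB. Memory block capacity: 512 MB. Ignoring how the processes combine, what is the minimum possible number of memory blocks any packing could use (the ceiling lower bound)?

10 memory blocks

Total size = 113 + 401 + 386 + 169 + 484 + 461 + 60 + 452 + 136 + 416 + 266 + 105 + 510 + 65 + 206 + 309 + 428 = 4967 MB.
⌈4967 / 512⌉ = 10.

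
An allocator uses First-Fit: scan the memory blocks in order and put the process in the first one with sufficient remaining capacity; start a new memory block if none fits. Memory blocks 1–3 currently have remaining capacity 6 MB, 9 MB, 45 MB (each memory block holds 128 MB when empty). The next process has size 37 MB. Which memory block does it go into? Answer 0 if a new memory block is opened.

Memory blocks with room: memory block 3 (45 MB).
The first with room is memory block 3.

3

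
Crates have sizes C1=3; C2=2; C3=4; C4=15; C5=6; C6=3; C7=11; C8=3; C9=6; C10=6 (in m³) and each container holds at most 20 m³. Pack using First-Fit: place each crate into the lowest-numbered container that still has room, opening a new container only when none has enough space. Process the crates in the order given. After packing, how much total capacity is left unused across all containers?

21

C1 (3 m³) → container 1 (remaining 17 m³)
C2 (2 m³) → container 1 (remaining 15 m³)
C3 (4 m³) → container 1 (remaining 11 m³)
C4 (15 m³) → container 2 (remaining 5 m³)
C5 (6 m³) → container 1 (remaining 5 m³)
C6 (3 m³) → container 1 (remaining 2 m³)
C7 (11 m³) → container 3 (remaining 9 m³)
C8 (3 m³) → container 2 (remaining 2 m³)
C9 (6 m³) → container 3 (remaining 3 m³)
C10 (6 m³) → container 4 (remaining 14 m³)
4 containers × 20 m³ = 80 m³; used 59 m³; unused 21 m³.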